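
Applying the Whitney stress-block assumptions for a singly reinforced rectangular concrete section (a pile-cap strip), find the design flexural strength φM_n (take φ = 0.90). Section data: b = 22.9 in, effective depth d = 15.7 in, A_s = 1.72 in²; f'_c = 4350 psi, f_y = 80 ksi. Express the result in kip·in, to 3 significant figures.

φM_n ≈ 1840 kip·in

T = A_s f_y = 1.72 × 80 = 137.6 kips.
a = T/(0.85 f'_c b) = 137.6/(0.85 × 4.35 × 22.9) = 1.625 in.
M_n = T(d − a/2) = 137.6 × (15.7 − 0.8125) = 2048.5 kip·in.
φM_n = 0.90 × 2048.5 = 1843.7 kip·in.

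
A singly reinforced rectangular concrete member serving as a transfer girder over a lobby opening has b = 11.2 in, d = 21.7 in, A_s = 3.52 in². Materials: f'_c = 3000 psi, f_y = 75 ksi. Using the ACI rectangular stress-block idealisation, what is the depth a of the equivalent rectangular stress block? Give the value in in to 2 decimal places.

T = A_s f_y = 3.52 × 75 = 264 kips.
a = T/(0.85 f'_c b) = 264/(0.85 × 3 × 11.2) = 9.24 in.

a ≈ 9.24 in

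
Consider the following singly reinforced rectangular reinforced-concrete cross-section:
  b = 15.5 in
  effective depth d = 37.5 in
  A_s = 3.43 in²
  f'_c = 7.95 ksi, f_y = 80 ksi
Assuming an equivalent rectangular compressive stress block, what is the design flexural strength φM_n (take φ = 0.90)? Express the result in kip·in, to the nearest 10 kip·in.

T = A_s f_y = 3.43 × 80 = 274.4 kips.
a = T/(0.85 f'_c b) = 274.4/(0.85 × 7.95 × 15.5) = 2.620 in.
M_n = T(d − a/2) = 274.4 × (37.5 − 1.31) = 9930.5 kip·in.
φM_n = 0.90 × 9930.5 = 8937.5 kip·in.

φM_n ≈ 8940 kip·in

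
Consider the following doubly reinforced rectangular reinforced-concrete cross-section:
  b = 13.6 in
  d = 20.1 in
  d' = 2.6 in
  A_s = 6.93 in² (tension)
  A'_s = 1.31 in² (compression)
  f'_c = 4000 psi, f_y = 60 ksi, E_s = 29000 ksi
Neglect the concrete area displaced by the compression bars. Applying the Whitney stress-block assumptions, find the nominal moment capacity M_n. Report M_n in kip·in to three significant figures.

Assume both steels yield.
a = (A_s − A'_s) f_y/(0.85 f'_c b) = (6.93 − 1.31) × 60/(0.85 × 4 × 13.6) = 7.292 in.
c = a/β₁ = 7.292/0.85 = 8.579 in; ε'_s = 0.003(c − d')/c = 0.0021 ≥ ε_y = 0.0021, so the compression steel yields.
M_n = (A_s − A'_s) f_y (d − a/2) + A'_s f_y (d − d') = 337.2 × (20.1 − 3.646) + 78.6 × (20.1 − 2.6) = 5548.3 + 1375.5 = 6923.8 kip·in.

M_n ≈ 6920 kip·in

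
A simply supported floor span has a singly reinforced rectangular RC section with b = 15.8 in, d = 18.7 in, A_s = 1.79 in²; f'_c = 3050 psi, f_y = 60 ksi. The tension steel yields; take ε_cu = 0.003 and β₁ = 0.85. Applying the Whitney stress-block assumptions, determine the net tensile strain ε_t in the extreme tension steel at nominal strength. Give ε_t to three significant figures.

ε_t ≈ 0.0152

a = A_s f_y/(0.85 f'_c b) = 2.622 in.
β₁ = 0.85, so c = a/β₁ = 2.622/0.85 = 3.085 in.
From the linear strain diagram with ε_cu = 0.003: ε_t = 0.003 (d − c)/c = 0.003 × (18.7 − 3.085)/3.085 = 0.0152.
Since ε_t ≥ 0.005, the section is tension-controlled.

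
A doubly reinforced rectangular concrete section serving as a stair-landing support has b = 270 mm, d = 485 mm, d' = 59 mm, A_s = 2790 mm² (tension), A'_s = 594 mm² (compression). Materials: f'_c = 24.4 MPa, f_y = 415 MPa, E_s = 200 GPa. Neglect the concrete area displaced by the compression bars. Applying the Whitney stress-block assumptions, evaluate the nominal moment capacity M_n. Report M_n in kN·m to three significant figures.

M_n ≈ 473 kN·m

Assume both tension and compression steel yield.
Net tension couple steel: A_s − A'_s = 2196 mm².
a = (A_s − A'_s) f_y / (0.85 f'_c b) = 911340/(0.85 × 24.4 × 270) = 162.75 mm.
c = a/β₁ = 162.75/0.85 = 191.47 mm; ε'_s = 0.003(c − d')/c = 0.0021 ≥ f_y/E_s = 0.0021, so compression steel does yield.
M_n = (A_s − A'_s) f_y (d − a/2) + A'_s f_y (d − d') = [911340 × (485 − 81.375) + 246510 × (485 − 59)] × 10⁻⁶ = 367.84 + 105.01 = 472.85 kN·m.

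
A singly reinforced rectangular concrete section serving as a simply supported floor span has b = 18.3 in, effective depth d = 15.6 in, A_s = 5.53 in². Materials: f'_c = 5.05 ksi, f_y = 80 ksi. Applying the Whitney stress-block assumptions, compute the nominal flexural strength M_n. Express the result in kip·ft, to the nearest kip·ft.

M_n ≈ 471 kip·ft

T = A_s f_y = 5.53 × 80 = 442.4 kips.
a = T/(0.85 f'_c b) = 442.4/(0.85 × 5.05 × 18.3) = 5.632 in.
M_n = T(d − a/2) = 442.4 × (15.6 − 2.816) = 5655.6 kip·in = 5655.6/12 = 471.30 kip·ft.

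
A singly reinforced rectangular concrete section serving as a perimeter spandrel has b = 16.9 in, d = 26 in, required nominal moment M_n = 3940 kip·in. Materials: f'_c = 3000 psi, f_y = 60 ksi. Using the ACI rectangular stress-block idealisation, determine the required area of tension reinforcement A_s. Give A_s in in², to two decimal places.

A_s ≈ 2.72 in²

From M_n = 0.85 f'_c a b (d − a/2):
a = d − √(d² − 2M_n/(0.85 f'_c b)) = 26 − √(26² − 2 × 3940/(0.85 × 3 × 16.9)) = 3.793 in.
A_s = 0.85 f'_c a b / f_y = 0.85 × 3 × 3.793 × 16.9 / 60 = 2.724 in².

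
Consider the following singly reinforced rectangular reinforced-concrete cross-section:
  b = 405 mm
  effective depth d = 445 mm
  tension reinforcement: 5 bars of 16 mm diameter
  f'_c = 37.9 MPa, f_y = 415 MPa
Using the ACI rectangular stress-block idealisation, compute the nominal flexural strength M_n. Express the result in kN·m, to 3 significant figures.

M_n ≈ 179 kN·m

A_s = 5 × 201 = 1005 mm².
T = A_s f_y = 1005 × 415 = 417075 N = 417.075 kN.
From C = T: a = T/(0.85 f'_c b) = 417075/(0.85 × 37.9 × 405) = 31.97 mm.
M_n = T(d − a/2) = 417.075 kN × (445 − 15.985) mm = 178.93 kN·m.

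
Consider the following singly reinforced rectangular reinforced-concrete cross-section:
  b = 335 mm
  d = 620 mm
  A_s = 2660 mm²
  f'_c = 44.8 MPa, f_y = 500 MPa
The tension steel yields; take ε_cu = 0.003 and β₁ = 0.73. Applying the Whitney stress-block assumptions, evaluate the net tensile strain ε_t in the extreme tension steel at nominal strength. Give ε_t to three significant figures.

a = A_s f_y/(0.85 f'_c b) = 104.26 mm.
β₁ = 0.73, so c = a/β₁ = 104.26/0.73 = 142.82 mm.
From the linear strain diagram with ε_cu = 0.003: ε_t = 0.003 (d − c)/c = 0.003 × (620 − 142.82)/142.82 = 0.0100.
Since ε_t ≥ 0.005, the section is tension-controlled.

ε_t ≈ 0.0100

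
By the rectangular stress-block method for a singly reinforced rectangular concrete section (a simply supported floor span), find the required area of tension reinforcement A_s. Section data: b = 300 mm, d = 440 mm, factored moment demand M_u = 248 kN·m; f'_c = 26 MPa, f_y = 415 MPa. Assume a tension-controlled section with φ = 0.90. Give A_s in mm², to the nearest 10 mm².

M_n = M_u/φ = 248/0.90 = 275.556 kN·m.
With M_n = 0.85 f'_c a b (d − a/2), solve the quadratic for a:
a = d − √(d² − 2M_n/(0.85 f'_c b)) = 440 − √(440² − 2 × 275.556×10⁶/(0.85 × 26 × 300)) = 107.62 mm.
A_s = 0.85 f'_c a b / f_y = 0.85 × 26 × 107.62 × 300 / 415 = 1719.3 mm².

A_s ≈ 1720 mm²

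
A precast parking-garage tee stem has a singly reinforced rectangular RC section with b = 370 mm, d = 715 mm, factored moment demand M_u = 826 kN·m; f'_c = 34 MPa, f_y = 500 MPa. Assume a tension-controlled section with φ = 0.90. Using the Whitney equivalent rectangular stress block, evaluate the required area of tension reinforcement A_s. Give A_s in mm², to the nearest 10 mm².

M_n = M_u/φ = 826/0.90 = 917.778 kN·m.
With M_n = 0.85 f'_c a b (d − a/2), solve the quadratic for a:
a = d − √(d² − 2M_n/(0.85 f'_c b)) = 715 − √(715² − 2 × 917.778×10⁶/(0.85 × 34 × 370)) = 132.28 mm.
A_s = 0.85 f'_c a b / f_y = 0.85 × 34 × 132.28 × 370 / 500 = 2828.9 mm².

A_s ≈ 2830 mm²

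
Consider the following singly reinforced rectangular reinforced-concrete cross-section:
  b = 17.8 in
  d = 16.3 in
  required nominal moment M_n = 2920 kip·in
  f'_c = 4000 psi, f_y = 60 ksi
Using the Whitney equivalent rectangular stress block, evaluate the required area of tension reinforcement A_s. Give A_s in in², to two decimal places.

A_s ≈ 3.32 in²

From M_n = 0.85 f'_c a b (d − a/2):
a = d − √(d² − 2M_n/(0.85 f'_c b)) = 16.3 − √(16.3² − 2 × 2920/(0.85 × 4 × 17.8)) = 3.293 in.
A_s = 0.85 f'_c a b / f_y = 0.85 × 4 × 3.293 × 17.8 / 60 = 3.322 in².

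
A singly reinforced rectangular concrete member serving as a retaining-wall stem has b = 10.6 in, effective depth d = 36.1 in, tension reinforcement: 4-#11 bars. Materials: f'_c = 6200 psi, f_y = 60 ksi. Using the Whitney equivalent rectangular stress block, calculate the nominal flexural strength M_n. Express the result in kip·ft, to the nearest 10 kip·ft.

A_s = 4 × 1.56 = 6.24 in².
T = A_s f_y = 6.24 × 60 = 374.4 kips.
a = T/(0.85 f'_c b) = 374.4/(0.85 × 6.2 × 10.6) = 6.702 in.
M_n = T(d − a/2) = 374.4 × (36.1 − 3.351) = 12261.2 kip·in = 12261.2/12 = 1021.77 kip·ft.

M_n ≈ 1020 kip·ft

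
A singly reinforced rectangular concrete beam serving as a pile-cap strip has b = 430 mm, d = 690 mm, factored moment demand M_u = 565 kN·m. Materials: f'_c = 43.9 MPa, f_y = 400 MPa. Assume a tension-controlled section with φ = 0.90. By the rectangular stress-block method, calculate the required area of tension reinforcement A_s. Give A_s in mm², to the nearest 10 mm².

A_s ≈ 2380 mm²

M_n = M_u/φ = 565/0.90 = 627.778 kN·m.
With M_n = 0.85 f'_c a b (d − a/2), solve the quadratic for a:
a = d − √(d² − 2M_n/(0.85 f'_c b)) = 690 − √(690² − 2 × 627.778×10⁶/(0.85 × 43.9 × 430)) = 59.25 mm.
A_s = 0.85 f'_c a b / f_y = 0.85 × 43.9 × 59.25 × 430 / 400 = 2376.7 mm².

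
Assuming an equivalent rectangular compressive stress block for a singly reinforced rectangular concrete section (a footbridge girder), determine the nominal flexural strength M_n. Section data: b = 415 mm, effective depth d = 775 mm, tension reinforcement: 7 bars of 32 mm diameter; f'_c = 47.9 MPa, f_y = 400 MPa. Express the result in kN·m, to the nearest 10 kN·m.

A_s = 7 × 804 = 5628 mm².
T = A_s f_y = 5628 × 400 = 2251200 N = 2251.2 kN.
From C = T: a = T/(0.85 f'_c b) = 2251200/(0.85 × 47.9 × 415) = 133.23 mm.
M_n = T(d − a/2) = 2251.2 kN × (775 − 66.615) mm = 1594.72 kN·m.

M_n ≈ 1590 kN·m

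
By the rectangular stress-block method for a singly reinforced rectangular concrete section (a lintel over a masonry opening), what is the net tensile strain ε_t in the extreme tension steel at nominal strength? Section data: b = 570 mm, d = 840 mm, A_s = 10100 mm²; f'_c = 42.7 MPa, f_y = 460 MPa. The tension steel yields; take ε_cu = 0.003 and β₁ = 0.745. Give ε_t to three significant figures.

a = A_s f_y/(0.85 f'_c b) = 224.57 mm.
β₁ = 0.745, so c = a/β₁ = 224.57/0.745 = 301.44 mm.
From the linear strain diagram with ε_cu = 0.003: ε_t = 0.003 (d − c)/c = 0.003 × (840 − 301.44)/301.44 = 0.00536.
Since ε_t ≥ 0.005, the section is tension-controlled.

ε_t ≈ 0.00536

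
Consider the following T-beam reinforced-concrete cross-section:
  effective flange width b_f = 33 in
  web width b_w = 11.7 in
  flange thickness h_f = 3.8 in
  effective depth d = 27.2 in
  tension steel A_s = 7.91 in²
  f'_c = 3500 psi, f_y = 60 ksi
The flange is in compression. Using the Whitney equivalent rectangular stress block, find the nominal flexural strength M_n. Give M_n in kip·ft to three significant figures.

M_n ≈ 972 kip·ft

Tension: T = A_s f_y = 7.91 × 60 = 474.6 kips.
Try a within the flange: a = T/(0.85 f'_c b_f) = 474.6/(0.85 × 3.5 × 33) = 4.834 in.
a = 4.834 > h_f = 3.8 in: the block extends into the web. Split into flange-overhang and web parts.
C_f = 0.85 f'_c (b_f − b_w) h_f = 0.85 × 3.5 × (33 − 11.7) × 3.8 = 240.8 kips.
Remaining web compression depth: a_w = (T − C_f)/(0.85 f'_c b_w) = (474.6 − 240.8)/(0.85 × 3.5 × 11.7) = 6.717 in.
M_n = C_f(d − h_f/2) + (T − C_f)(d − a_w/2) = 240.8 × (27.2 − 1.9) + 233.8 × (27.2 − 3.3585) = 6092.2 + 5574.1 = 11666.3 kip·in.
M_n = 11666.3/12 = 972.19 kip·ft.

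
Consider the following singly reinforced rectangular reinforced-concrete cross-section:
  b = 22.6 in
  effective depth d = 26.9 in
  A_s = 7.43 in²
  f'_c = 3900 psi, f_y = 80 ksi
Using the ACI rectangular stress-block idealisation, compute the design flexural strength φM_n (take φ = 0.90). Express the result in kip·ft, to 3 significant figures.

φM_n ≈ 1020 kip·ft

T = A_s f_y = 7.43 × 80 = 594.4 kips.
a = T/(0.85 f'_c b) = 594.4/(0.85 × 3.9 × 22.6) = 7.934 in.
M_n = T(d − a/2) = 594.4 × (26.9 − 3.967) = 13631.4 kip·in = 13631.4/12 = 1135.95 kip·ft.
φM_n = 0.90 × 1135.95 = 1022.36 kip·ft.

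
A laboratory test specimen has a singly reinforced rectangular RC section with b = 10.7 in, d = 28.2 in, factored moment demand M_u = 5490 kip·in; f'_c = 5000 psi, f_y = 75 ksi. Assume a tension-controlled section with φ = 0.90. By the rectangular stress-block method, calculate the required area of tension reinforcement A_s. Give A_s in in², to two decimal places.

A_s ≈ 3.18 in²

M_n = M_u/φ = 5490/0.90 = 6100 kip·in.
From M_n = 0.85 f'_c a b (d − a/2):
a = d − √(d² − 2M_n/(0.85 f'_c b)) = 28.2 − √(28.2² − 2 × 6100/(0.85 × 5 × 10.7)) = 5.244 in.
A_s = 0.85 f'_c a b / f_y = 0.85 × 5 × 5.244 × 10.7 / 75 = 3.180 in².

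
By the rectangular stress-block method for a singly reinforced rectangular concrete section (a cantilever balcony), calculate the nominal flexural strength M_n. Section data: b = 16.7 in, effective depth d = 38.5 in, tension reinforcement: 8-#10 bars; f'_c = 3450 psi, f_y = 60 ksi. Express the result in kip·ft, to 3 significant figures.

M_n ≈ 1640 kip·ft

A_s = 8 × 1.27 = 10.16 in².
T = A_s f_y = 10.16 × 60 = 609.6 kips.
a = T/(0.85 f'_c b) = 609.6/(0.85 × 3.45 × 16.7) = 12.448 in.
M_n = T(d − a/2) = 609.6 × (38.5 − 6.224) = 19675.4 kip·in = 19675.4/12 = 1639.62 kip·ft.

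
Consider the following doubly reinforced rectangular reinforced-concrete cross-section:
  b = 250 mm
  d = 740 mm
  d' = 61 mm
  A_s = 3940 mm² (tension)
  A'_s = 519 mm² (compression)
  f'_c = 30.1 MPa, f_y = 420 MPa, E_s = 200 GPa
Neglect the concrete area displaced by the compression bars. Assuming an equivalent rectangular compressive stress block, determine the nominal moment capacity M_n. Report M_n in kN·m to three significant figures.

Assume both tension and compression steel yield.
Net tension couple steel: A_s − A'_s = 3421 mm².
a = (A_s − A'_s) f_y / (0.85 f'_c b) = 1436820/(0.85 × 30.1 × 250) = 224.63 mm.
c = a/β₁ = 224.63/0.835 = 269.02 mm; ε'_s = 0.003(c − d')/c = 0.0023 ≥ f_y/E_s = 0.0021, so compression steel does yield.
M_n = (A_s − A'_s) f_y (d − a/2) + A'_s f_y (d − d') = [1436820 × (740 − 112.315) + 217980 × (740 − 61)] × 10⁻⁶ = 901.87 + 148.01 = 1049.88 kN·m.

M_n ≈ 1050 kN·m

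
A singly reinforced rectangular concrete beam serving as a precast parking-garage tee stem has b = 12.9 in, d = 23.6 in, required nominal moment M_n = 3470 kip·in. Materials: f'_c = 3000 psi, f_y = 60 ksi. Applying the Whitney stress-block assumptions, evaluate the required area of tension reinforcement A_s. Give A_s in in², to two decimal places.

A_s ≈ 2.74 in²

From M_n = 0.85 f'_c a b (d − a/2):
a = d − √(d² − 2M_n/(0.85 f'_c b)) = 23.6 − √(23.6² − 2 × 3470/(0.85 × 3 × 12.9)) = 4.999 in.
A_s = 0.85 f'_c a b / f_y = 0.85 × 3 × 4.999 × 12.9 / 60 = 2.741 in².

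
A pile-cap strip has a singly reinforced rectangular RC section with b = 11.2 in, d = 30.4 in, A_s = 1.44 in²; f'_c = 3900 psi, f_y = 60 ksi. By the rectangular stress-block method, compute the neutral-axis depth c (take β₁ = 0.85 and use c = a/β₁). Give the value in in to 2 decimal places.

c ≈ 2.74 in

T = A_s f_y = 1.44 × 60 = 86.4 kips.
a = T/(0.85 f'_c b) = 86.4/(0.85 × 3.9 × 11.2) = 2.3271 in.
With β₁ = 0.85, c = a/β₁ = 2.3271/0.85 = 2.74 in.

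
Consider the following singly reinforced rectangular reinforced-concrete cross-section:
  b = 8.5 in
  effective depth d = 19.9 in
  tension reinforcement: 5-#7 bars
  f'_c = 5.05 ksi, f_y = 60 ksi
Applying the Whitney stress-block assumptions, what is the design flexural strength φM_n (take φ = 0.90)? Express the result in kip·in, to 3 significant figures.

A_s = 5 × 0.6 = 3 in².
T = A_s f_y = 3 × 60 = 180 kips.
a = T/(0.85 f'_c b) = 180/(0.85 × 5.05 × 8.5) = 4.933 in.
M_n = T(d − a/2) = 180 × (19.9 − 2.4665) = 3138.0 kip·in.
φM_n = 0.90 × 3138.0 = 2824.2 kip·in.

φM_n ≈ 2820 kip·in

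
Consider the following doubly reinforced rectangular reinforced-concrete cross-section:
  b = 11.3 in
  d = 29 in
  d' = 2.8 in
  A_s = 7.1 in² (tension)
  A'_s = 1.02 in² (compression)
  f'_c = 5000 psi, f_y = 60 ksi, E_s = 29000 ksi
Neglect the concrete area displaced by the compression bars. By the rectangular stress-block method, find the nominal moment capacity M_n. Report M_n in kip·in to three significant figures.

M_n ≈ 10800 kip·in

Assume both steels yield.
a = (A_s − A'_s) f_y/(0.85 f'_c b) = (7.1 − 1.02) × 60/(0.85 × 5 × 11.3) = 7.596 in.
c = a/β₁ = 7.596/0.8 = 9.495 in; ε'_s = 0.003(c − d')/c = 0.0021 ≥ ε_y = 0.0021, so the compression steel yields.
M_n = (A_s − A'_s) f_y (d − a/2) + A'_s f_y (d − d') = 364.8 × (29 − 3.798) + 61.2 × (29 − 2.8) = 9193.7 + 1603.4 = 10797.1 kip·in.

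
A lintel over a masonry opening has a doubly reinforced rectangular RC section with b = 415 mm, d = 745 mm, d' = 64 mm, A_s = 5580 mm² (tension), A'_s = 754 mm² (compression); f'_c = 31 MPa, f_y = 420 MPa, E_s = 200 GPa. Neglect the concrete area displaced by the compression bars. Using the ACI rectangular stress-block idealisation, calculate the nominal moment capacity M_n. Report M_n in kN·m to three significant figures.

M_n ≈ 1540 kN·m

Assume both tension and compression steel yield.
Net tension couple steel: A_s − A'_s = 4826 mm².
a = (A_s − A'_s) f_y / (0.85 f'_c b) = 2026920/(0.85 × 31 × 415) = 185.36 mm.
c = a/β₁ = 185.36/0.829 = 223.59 mm; ε'_s = 0.003(c − d')/c = 0.0021 ≥ f_y/E_s = 0.0021, so compression steel does yield.
M_n = (A_s − A'_s) f_y (d − a/2) + A'_s f_y (d − d') = [2026920 × (745 − 92.68) + 316680 × (745 − 64)] × 10⁻⁶ = 1322.20 + 215.66 = 1537.86 kN·m.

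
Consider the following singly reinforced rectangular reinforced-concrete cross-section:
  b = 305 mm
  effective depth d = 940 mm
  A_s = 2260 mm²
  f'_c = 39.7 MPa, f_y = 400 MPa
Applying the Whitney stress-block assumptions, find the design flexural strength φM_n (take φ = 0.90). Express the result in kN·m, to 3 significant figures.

φM_n ≈ 729 kN·m

T = A_s f_y = 2260 × 400 = 904000 N = 904 kN.
From C = T: a = T/(0.85 f'_c b) = 904000/(0.85 × 39.7 × 305) = 87.83 mm.
M_n = T(d − a/2) = 904 kN × (940 − 43.915) mm = 810.06 kN·m.
φM_n = 0.90 × 810.06 = 729.05 kN·m.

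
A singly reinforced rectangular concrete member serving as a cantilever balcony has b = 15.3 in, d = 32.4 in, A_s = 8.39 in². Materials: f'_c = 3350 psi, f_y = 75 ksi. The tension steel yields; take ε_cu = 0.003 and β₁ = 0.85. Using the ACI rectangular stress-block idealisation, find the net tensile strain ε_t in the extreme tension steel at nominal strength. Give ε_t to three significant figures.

a = A_s f_y/(0.85 f'_c b) = 14.443 in.
β₁ = 0.85, so c = a/β₁ = 14.443/0.85 = 16.992 in.
From the linear strain diagram with ε_cu = 0.003: ε_t = 0.003 (d − c)/c = 0.003 × (32.4 − 16.992)/16.992 = 0.00272.
ε_t < 0.004 — the section is over-reinforced for flexure under ACI limits.

ε_t ≈ 0.00272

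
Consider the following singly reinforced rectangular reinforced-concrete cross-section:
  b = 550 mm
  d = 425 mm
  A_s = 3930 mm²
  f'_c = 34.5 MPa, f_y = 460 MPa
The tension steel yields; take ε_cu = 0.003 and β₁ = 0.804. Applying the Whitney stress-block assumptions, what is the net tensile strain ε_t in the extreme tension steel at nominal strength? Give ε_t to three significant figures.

a = A_s f_y/(0.85 f'_c b) = 112.09 mm.
β₁ = 0.804, so c = a/β₁ = 112.09/0.804 = 139.42 mm.
From the linear strain diagram with ε_cu = 0.003: ε_t = 0.003 (d − c)/c = 0.003 × (425 − 139.42)/139.42 = 0.00615.
Since ε_t ≥ 0.005, the section is tension-controlled.

ε_t ≈ 0.00615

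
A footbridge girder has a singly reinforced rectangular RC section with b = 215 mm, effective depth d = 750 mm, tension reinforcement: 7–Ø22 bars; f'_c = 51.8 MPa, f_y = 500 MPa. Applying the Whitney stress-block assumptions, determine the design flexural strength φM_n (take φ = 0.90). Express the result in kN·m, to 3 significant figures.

φM_n ≈ 814 kN·m

A_s = 7 × 380 = 2660 mm².
T = A_s f_y = 2660 × 500 = 1330000 N = 1330 kN.
From C = T: a = T/(0.85 f'_c b) = 1330000/(0.85 × 51.8 × 215) = 140.50 mm.
M_n = T(d − a/2) = 1330 kN × (750 − 70.25) mm = 904.07 kN·m.
φM_n = 0.90 × 904.07 = 813.66 kN·m.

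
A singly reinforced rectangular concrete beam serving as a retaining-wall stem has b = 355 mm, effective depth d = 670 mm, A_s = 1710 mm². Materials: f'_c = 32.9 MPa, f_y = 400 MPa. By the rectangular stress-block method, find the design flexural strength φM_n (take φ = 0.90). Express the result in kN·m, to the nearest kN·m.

T = A_s f_y = 1710 × 400 = 684000 N = 684 kN.
From C = T: a = T/(0.85 f'_c b) = 684000/(0.85 × 32.9 × 355) = 68.90 mm.
M_n = T(d − a/2) = 684 kN × (670 − 34.45) mm = 434.72 kN·m.
φM_n = 0.90 × 434.72 = 391.25 kN·m.

φM_n ≈ 391 kN·m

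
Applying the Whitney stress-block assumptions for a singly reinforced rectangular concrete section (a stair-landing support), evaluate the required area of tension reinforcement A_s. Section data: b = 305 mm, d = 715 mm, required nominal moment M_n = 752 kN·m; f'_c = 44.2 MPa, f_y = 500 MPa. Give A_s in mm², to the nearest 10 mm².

A_s ≈ 2260 mm²

With M_n = 0.85 f'_c a b (d − a/2), solve the quadratic for a:
a = d − √(d² − 2M_n/(0.85 f'_c b)) = 715 − √(715² − 2 × 752×10⁶/(0.85 × 44.2 × 305)) = 98.58 mm.
A_s = 0.85 f'_c a b / f_y = 0.85 × 44.2 × 98.58 × 305 / 500 = 2259.2 mm².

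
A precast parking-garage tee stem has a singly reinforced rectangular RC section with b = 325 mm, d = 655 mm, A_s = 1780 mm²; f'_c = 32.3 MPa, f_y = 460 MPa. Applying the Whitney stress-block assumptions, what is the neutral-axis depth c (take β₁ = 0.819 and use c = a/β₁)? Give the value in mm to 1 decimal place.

c ≈ 112.0 mm

T = A_s f_y = 1780 × 460 = 818800 N = 818.8 kN.
Setting C = 0.85 f'_c a b equal to T: a = 818800/(0.85 × 32.3 × 325) = 91.764 mm.
With β₁ = 0.819, c = a/β₁ = 91.764/0.819 = 112.0 mm.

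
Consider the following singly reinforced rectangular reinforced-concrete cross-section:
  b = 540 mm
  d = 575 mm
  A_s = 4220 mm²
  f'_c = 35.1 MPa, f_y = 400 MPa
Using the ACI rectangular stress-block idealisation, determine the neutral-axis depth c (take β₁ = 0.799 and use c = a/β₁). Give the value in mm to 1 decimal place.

c ≈ 131.1 mm

T = A_s f_y = 4220 × 400 = 1688000 N = 1688 kN.
Setting C = 0.85 f'_c a b equal to T: a = 1688000/(0.85 × 35.1 × 540) = 104.774 mm.
With β₁ = 0.799, c = a/β₁ = 104.774/0.799 = 131.1 mm.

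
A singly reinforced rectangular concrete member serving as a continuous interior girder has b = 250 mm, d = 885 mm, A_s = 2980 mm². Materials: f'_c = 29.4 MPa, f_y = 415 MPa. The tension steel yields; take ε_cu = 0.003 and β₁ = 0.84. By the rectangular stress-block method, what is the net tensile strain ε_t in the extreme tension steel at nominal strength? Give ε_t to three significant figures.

a = A_s f_y/(0.85 f'_c b) = 197.95 mm.
β₁ = 0.84, so c = a/β₁ = 197.95/0.84 = 235.65 mm.
From the linear strain diagram with ε_cu = 0.003: ε_t = 0.003 (d − c)/c = 0.003 × (885 − 235.65)/235.65 = 0.00827.
Since ε_t ≥ 0.005, the section is tension-controlled.

ε_t ≈ 0.00827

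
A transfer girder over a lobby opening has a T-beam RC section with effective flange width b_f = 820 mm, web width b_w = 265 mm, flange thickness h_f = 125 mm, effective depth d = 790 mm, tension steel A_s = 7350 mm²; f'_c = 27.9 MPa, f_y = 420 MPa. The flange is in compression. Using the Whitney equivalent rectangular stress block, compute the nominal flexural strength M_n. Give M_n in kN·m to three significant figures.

Tension: T = A_s f_y = 7350 × 420 = 3087000 N.
Try a within the flange: a = T/(0.85 f'_c b_f) = 3087000/(0.85 × 27.9 × 820) = 158.74 mm.
a = 158.74 > h_f = 125 mm: the block extends into the web. Split into flange-overhang and web parts.
C_f = 0.85 f'_c (b_f − b_w) h_f = 0.85 × 27.9 × (820 − 265) × 125 = 1645228 N.
Remaining web compression depth: a_w = (T − C_f)/(0.85 f'_c b_w) = (3087000 − 1645228)/(0.85 × 27.9 × 265) = 229.42 mm.
M_n = C_f(d − h_f/2) + (T − C_f)(d − a_w/2) = 1645228 × (790 − 62.5) + 1441772 × (790 − 114.71) = 1196.90 + 973.61 = 2170.51 × 10⁶ N·mm.
M_n = 2170.51 kN·m.

M_n ≈ 2170 kN·m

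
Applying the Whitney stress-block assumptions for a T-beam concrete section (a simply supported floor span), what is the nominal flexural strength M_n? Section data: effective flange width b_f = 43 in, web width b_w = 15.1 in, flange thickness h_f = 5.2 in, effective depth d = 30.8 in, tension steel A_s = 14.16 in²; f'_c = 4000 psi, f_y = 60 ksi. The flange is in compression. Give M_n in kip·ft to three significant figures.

Tension: T = A_s f_y = 14.16 × 60 = 849.6 kips.
Try a within the flange: a = T/(0.85 f'_c b_f) = 849.6/(0.85 × 4 × 43) = 5.811 in.
a = 5.811 > h_f = 5.2 in: the block extends into the web. Split into flange-overhang and web parts.
C_f = 0.85 f'_c (b_f − b_w) h_f = 0.85 × 4 × (43 − 15.1) × 5.2 = 493.3 kips.
Remaining web compression depth: a_w = (T − C_f)/(0.85 f'_c b_w) = (849.6 − 493.3)/(0.85 × 4 × 15.1) = 6.940 in.
M_n = C_f(d − h_f/2) + (T − C_f)(d − a_w/2) = 493.3 × (30.8 − 2.6) + 356.3 × (30.8 − 3.47) = 13911.1 + 9737.7 = 23648.8 kip·in.
M_n = 23648.8/12 = 1970.73 kip·ft.

M_n ≈ 1970 kip·ft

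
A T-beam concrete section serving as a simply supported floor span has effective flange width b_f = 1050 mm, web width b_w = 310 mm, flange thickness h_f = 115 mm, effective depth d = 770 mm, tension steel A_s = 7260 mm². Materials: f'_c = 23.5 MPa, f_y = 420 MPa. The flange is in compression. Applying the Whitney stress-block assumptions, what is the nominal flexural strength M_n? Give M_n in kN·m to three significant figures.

M_n ≈ 2100 kN·m

Tension: T = A_s f_y = 7260 × 420 = 3049200 N.
Try a within the flange: a = T/(0.85 f'_c b_f) = 3049200/(0.85 × 23.5 × 1050) = 145.38 mm.
a = 145.38 > h_f = 115 mm: the block extends into the web. Split into flange-overhang and web parts.
C_f = 0.85 f'_c (b_f − b_w) h_f = 0.85 × 23.5 × (1050 − 310) × 115 = 1699873 N.
Remaining web compression depth: a_w = (T − C_f)/(0.85 f'_c b_w) = (3049200 − 1699873)/(0.85 × 23.5 × 310) = 217.91 mm.
M_n = C_f(d − h_f/2) + (T − C_f)(d − a_w/2) = 1699873 × (770 − 57.5) + 1349327 × (770 − 108.955) = 1211.16 + 891.97 = 2103.13 × 10⁶ N·mm.
M_n = 2103.13 kN·m.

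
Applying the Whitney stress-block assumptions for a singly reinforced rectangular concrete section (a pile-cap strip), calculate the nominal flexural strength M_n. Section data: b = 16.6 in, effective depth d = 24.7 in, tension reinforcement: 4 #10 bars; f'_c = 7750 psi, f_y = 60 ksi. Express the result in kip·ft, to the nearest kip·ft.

M_n ≈ 592 kip·ft

A_s = 4 × 1.27 = 5.08 in².
T = A_s f_y = 5.08 × 60 = 304.8 kips.
a = T/(0.85 f'_c b) = 304.8/(0.85 × 7.75 × 16.6) = 2.787 in.
M_n = T(d − a/2) = 304.8 × (24.7 − 1.3935) = 7103.8 kip·in = 7103.8/12 = 591.98 kip·ft.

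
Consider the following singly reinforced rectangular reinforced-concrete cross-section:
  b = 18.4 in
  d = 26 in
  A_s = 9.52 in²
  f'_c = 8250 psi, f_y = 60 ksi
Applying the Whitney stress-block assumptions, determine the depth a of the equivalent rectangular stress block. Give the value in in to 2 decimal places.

a ≈ 4.43 in

T = A_s f_y = 9.52 × 60 = 571.2 kips.
a = T/(0.85 f'_c b) = 571.2/(0.85 × 8.25 × 18.4) = 4.43 in.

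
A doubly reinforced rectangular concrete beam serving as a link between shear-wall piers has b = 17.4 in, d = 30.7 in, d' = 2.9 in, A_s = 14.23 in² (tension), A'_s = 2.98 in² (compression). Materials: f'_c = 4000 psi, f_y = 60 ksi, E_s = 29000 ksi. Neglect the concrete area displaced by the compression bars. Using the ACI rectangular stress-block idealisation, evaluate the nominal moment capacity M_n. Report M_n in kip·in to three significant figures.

M_n ≈ 21800 kip·in

Assume both steels yield.
a = (A_s − A'_s) f_y/(0.85 f'_c b) = (14.23 − 2.98) × 60/(0.85 × 4 × 17.4) = 11.410 in.
c = a/β₁ = 11.410/0.85 = 13.424 in; ε'_s = 0.003(c − d')/c = 0.0024 ≥ ε_y = 0.0021, so the compression steel yields.
M_n = (A_s − A'_s) f_y (d − a/2) + A'_s f_y (d − d') = 675 × (30.7 − 5.705) + 178.8 × (30.7 − 2.9) = 16871.6 + 4970.6 = 21842.2 kip·in.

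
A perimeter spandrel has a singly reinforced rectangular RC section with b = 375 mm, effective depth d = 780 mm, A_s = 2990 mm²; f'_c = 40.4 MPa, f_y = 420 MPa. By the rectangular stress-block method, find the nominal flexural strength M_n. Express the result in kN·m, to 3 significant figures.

M_n ≈ 918 kN·m

T = A_s f_y = 2990 × 420 = 1255800 N = 1255.8 kN.
From C = T: a = T/(0.85 f'_c b) = 1255800/(0.85 × 40.4 × 375) = 97.52 mm.
M_n = T(d − a/2) = 1255.8 kN × (780 − 48.76) mm = 918.29 kN·m.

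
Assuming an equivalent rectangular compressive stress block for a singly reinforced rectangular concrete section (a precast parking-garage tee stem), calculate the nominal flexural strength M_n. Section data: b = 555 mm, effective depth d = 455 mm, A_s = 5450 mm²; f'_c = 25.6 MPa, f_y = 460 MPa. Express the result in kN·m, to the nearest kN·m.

M_n ≈ 880 kN·m

T = A_s f_y = 5450 × 460 = 2507000 N = 2507 kN.
From C = T: a = T/(0.85 f'_c b) = 2507000/(0.85 × 25.6 × 555) = 207.59 mm.
M_n = T(d − a/2) = 2507 kN × (455 − 103.795) mm = 880.47 kN·m.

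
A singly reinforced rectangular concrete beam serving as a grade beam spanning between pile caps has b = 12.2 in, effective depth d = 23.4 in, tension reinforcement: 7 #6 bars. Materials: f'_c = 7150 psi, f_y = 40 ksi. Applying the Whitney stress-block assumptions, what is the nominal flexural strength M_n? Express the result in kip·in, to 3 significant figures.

A_s = 7 × 0.44 = 3.08 in².
T = A_s f_y = 3.08 × 40 = 123.2 kips.
a = T/(0.85 f'_c b) = 123.2/(0.85 × 7.15 × 12.2) = 1.662 in.
M_n = T(d − a/2) = 123.2 × (23.4 − 0.831) = 2780.5 kip·in.

M_n ≈ 2780 kip·in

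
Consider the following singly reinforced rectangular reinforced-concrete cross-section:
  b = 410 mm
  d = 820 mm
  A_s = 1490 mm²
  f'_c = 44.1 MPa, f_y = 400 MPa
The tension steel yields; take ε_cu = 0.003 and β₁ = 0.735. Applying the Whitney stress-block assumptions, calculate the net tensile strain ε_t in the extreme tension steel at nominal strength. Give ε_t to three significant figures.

ε_t ≈ 0.0436

a = A_s f_y/(0.85 f'_c b) = 38.78 mm.
β₁ = 0.735, so c = a/β₁ = 38.78/0.735 = 52.76 mm.
From the linear strain diagram with ε_cu = 0.003: ε_t = 0.003 (d − c)/c = 0.003 × (820 − 52.76)/52.76 = 0.0436.
Since ε_t ≥ 0.005, the section is tension-controlled.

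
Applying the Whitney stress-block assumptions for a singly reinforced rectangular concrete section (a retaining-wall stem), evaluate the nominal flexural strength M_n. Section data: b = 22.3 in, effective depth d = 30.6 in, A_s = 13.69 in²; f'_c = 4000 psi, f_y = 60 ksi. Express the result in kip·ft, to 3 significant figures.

T = A_s f_y = 13.69 × 60 = 821.4 kips.
a = T/(0.85 f'_c b) = 821.4/(0.85 × 4 × 22.3) = 10.834 in.
M_n = T(d − a/2) = 821.4 × (30.6 − 5.417) = 20685.3 kip·in = 20685.3/12 = 1723.78 kip·ft.

M_n ≈ 1720 kip·ft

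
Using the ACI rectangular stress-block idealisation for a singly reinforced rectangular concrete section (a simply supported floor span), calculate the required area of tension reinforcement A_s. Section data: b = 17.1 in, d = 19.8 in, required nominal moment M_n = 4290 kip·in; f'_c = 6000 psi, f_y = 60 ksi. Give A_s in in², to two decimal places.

From M_n = 0.85 f'_c a b (d − a/2):
a = d − √(d² − 2M_n/(0.85 f'_c b)) = 19.8 − √(19.8² − 2 × 4290/(0.85 × 6 × 17.1)) = 2.664 in.
A_s = 0.85 f'_c a b / f_y = 0.85 × 6 × 2.664 × 17.1 / 60 = 3.872 in².

A_s ≈ 3.87 in²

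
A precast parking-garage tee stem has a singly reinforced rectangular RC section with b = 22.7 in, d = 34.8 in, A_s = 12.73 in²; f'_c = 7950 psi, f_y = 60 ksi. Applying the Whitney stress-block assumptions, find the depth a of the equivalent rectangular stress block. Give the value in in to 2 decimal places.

T = A_s f_y = 12.73 × 60 = 763.8 kips.
a = T/(0.85 f'_c b) = 763.8/(0.85 × 7.95 × 22.7) = 4.98 in.

a ≈ 4.98 in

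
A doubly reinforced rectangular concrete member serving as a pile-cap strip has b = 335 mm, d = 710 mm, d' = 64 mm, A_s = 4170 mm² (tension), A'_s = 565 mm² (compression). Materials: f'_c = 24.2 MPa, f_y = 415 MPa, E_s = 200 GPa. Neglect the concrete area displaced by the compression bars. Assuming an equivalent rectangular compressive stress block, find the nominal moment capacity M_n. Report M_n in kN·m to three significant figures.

Assume both tension and compression steel yield.
Net tension couple steel: A_s − A'_s = 3605 mm².
a = (A_s − A'_s) f_y / (0.85 f'_c b) = 1496075/(0.85 × 24.2 × 335) = 217.11 mm.
c = a/β₁ = 217.11/0.85 = 255.42 mm; ε'_s = 0.003(c − d')/c = 0.0022 ≥ f_y/E_s = 0.0021, so compression steel does yield.
M_n = (A_s − A'_s) f_y (d − a/2) + A'_s f_y (d − d') = [1496075 × (710 − 108.555) + 234475 × (710 − 64)] × 10⁻⁶ = 899.81 + 151.47 = 1051.28 kN·m.

M_n ≈ 1050 kN·m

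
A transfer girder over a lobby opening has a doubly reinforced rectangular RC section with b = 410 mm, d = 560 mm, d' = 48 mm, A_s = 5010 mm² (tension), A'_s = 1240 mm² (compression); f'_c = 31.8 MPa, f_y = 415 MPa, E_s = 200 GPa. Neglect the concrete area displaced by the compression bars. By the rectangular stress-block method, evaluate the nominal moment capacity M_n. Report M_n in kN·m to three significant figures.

Assume both tension and compression steel yield.
Net tension couple steel: A_s − A'_s = 3770 mm².
a = (A_s − A'_s) f_y / (0.85 f'_c b) = 1564550/(0.85 × 31.8 × 410) = 141.18 mm.
c = a/β₁ = 141.18/0.823 = 171.54 mm; ε'_s = 0.003(c − d')/c = 0.0022 ≥ f_y/E_s = 0.0021, so compression steel does yield.
M_n = (A_s − A'_s) f_y (d − a/2) + A'_s f_y (d − d') = [1564550 × (560 − 70.59) + 514600 × (560 − 48)] × 10⁻⁶ = 765.71 + 263.48 = 1029.19 kN·m.

M_n ≈ 1030 kN·m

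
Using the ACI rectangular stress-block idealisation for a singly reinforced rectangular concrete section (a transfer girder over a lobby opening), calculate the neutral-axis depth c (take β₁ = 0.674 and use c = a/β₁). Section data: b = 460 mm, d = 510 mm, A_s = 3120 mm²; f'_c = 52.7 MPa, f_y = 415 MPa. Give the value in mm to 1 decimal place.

c ≈ 93.2 mm

T = A_s f_y = 3120 × 415 = 1294800 N = 1294.8 kN.
Setting C = 0.85 f'_c a b equal to T: a = 1294800/(0.85 × 52.7 × 460) = 62.837 mm.
With β₁ = 0.674, c = a/β₁ = 62.837/0.674 = 93.2 mm.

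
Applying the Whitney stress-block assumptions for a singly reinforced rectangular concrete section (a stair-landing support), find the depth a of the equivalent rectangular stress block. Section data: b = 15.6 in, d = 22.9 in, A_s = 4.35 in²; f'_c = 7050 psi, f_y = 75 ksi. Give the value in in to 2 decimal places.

T = A_s f_y = 4.35 × 75 = 326.25 kips.
a = T/(0.85 f'_c b) = 326.25/(0.85 × 7.05 × 15.6) = 3.49 in.

a ≈ 3.49 in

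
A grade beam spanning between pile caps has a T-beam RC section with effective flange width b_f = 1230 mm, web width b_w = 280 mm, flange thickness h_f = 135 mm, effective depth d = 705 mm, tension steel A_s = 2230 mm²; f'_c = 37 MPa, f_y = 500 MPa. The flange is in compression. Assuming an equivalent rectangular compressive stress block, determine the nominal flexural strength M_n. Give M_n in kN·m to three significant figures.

M_n ≈ 770 kN·m

Tension: T = A_s f_y = 2230 × 500 = 1115000 N.
Try a within the flange: a = T/(0.85 f'_c b_f) = 1115000/(0.85 × 37 × 1230) = 28.82 mm.
Since a = 28.82 ≤ h_f = 135 mm, the stress block lies entirely in the flange; analyse as a rectangular beam of width b_f.
M_n = T(d − a/2) = 1115000 × (705 − 14.41) = 770.01 × 10⁶ N·mm.
M_n = 770.01 kN·m.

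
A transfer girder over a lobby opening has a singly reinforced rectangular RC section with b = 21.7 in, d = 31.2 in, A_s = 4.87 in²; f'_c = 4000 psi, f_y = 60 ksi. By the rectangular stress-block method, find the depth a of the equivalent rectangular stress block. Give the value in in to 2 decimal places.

T = A_s f_y = 4.87 × 60 = 292.2 kips.
a = T/(0.85 f'_c b) = 292.2/(0.85 × 4 × 21.7) = 3.96 in.

a ≈ 3.96 in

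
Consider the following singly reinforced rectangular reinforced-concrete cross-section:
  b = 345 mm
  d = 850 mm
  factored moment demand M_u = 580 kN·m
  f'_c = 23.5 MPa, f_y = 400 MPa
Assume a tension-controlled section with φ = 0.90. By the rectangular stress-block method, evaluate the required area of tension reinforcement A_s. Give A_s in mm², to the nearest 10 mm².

A_s ≈ 2040 mm²

M_n = M_u/φ = 580/0.90 = 644.444 kN·m.
With M_n = 0.85 f'_c a b (d − a/2), solve the quadratic for a:
a = d − √(d² − 2M_n/(0.85 f'_c b)) = 850 − √(850² − 2 × 644.444×10⁶/(0.85 × 23.5 × 345)) = 118.24 mm.
A_s = 0.85 f'_c a b / f_y = 0.85 × 23.5 × 118.24 × 345 / 400 = 2037.1 mm².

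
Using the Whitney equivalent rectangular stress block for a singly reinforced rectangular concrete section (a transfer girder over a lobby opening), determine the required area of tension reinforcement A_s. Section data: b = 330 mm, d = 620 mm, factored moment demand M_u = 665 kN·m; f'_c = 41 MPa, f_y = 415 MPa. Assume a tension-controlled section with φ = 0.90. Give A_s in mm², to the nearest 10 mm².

A_s ≈ 3160 mm²

M_n = M_u/φ = 665/0.90 = 738.889 kN·m.
With M_n = 0.85 f'_c a b (d − a/2), solve the quadratic for a:
a = d − √(d² − 2M_n/(0.85 f'_c b)) = 620 − √(620² − 2 × 738.889×10⁶/(0.85 × 41 × 330)) = 114.13 mm.
A_s = 0.85 f'_c a b / f_y = 0.85 × 41 × 114.13 × 330 / 415 = 3162.8 mm².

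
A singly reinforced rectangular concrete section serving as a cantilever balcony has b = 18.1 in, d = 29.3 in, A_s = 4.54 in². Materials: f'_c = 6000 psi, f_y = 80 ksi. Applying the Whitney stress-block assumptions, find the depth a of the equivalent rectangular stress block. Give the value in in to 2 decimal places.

T = A_s f_y = 4.54 × 80 = 363.2 kips.
a = T/(0.85 f'_c b) = 363.2/(0.85 × 6 × 18.1) = 3.93 in.

a ≈ 3.93 in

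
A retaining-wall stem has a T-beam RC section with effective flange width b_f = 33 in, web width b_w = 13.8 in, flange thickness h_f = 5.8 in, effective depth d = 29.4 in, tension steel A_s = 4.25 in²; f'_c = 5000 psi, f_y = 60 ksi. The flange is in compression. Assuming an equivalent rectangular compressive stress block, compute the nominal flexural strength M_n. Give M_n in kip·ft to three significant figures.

Tension: T = A_s f_y = 4.25 × 60 = 255 kips.
Try a within the flange: a = T/(0.85 f'_c b_f) = 255/(0.85 × 5 × 33) = 1.818 in.
Since a = 1.818 ≤ h_f = 5.8 in, the stress block lies entirely in the flange; analyse as a rectangular beam of width b_f.
M_n = T(d − a/2) = 255 × (29.4 − 0.909) = 7265.2 kip·in.
M_n = 7265.2/12 = 605.43 kip·ft.

M_n ≈ 605 kip·ft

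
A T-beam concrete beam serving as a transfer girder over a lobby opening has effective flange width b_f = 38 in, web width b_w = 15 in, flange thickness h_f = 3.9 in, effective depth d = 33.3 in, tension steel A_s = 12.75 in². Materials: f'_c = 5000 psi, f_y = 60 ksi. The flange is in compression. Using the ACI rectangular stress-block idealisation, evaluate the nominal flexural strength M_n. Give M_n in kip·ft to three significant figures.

Tension: T = A_s f_y = 12.75 × 60 = 765 kips.
Try a within the flange: a = T/(0.85 f'_c b_f) = 765/(0.85 × 5 × 38) = 4.737 in.
a = 4.737 > h_f = 3.9 in: the block extends into the web. Split into flange-overhang and web parts.
C_f = 0.85 f'_c (b_f − b_w) h_f = 0.85 × 5 × (38 − 15) × 3.9 = 381.2 kips.
Remaining web compression depth: a_w = (T − C_f)/(0.85 f'_c b_w) = (765 − 381.2)/(0.85 × 5 × 15) = 6.020 in.
M_n = C_f(d − h_f/2) + (T − C_f)(d − a_w/2) = 381.2 × (33.3 − 1.95) + 383.8 × (33.3 − 3.01) = 11950.6 + 11625.3 = 23575.9 kip·in.
M_n = 23575.9/12 = 1964.66 kip·ft.

M_n ≈ 1960 kip·ft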